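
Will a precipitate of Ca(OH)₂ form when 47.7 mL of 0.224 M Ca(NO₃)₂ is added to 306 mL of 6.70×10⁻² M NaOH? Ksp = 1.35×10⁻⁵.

Yes

After mixing, V = 47.7 mL + 306 mL = 353.7 mL.
[Ca²⁺] = (0.224)(47.7)/353.7 = 3.02×10⁻² M
[OH⁻] = (6.70×10⁻²)(306)/353.7 = 5.80×10⁻² M
Q = [Ca²⁺][OH⁻]^2 = 1.01×10⁻⁴
Since Q (1.01×10⁻⁴) exceeds Ksp (1.35×10⁻⁵), Ca(OH)₂ will precipitate.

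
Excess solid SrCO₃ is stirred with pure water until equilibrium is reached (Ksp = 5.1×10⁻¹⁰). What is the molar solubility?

2.3×10⁻⁵ M

SrCO₃(s) ⇌ Sr²⁺(aq) + CO₃²⁻(aq)
For each mole of SrCO₃ that dissolves per liter, [Sr²⁺] = s and [CO₃²⁻] = s; let s denote this solubility.
Ksp = [Sr²⁺][CO₃²⁻] = s · s = s^2
s^2 = 5.1×10⁻¹⁰
s = (5.1×10⁻¹⁰)^(1/2) = 2.3×10⁻⁵ mol L⁻¹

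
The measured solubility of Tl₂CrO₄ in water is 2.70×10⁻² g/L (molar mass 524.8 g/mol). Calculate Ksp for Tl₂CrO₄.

Ksp = 5.45×10⁻¹³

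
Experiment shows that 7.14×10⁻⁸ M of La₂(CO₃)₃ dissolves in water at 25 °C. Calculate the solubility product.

La₂(CO₃)₃(s) ⇌ 2 La³⁺(aq) + 3 CO₃²⁻(aq)
If s mol/L of La₂(CO₃)₃ dissolves, [La³⁺] = 2s and [CO₃²⁻] = 3s.
Ksp = [La³⁺]^2[CO₃²⁻]^3 = (2s)^2 · (3s)^3 = 108s^5
Ksp = 108 × (7.14×10⁻⁸)^5 = 2.00×10⁻³⁴

Ksp = 2.00×10⁻³⁴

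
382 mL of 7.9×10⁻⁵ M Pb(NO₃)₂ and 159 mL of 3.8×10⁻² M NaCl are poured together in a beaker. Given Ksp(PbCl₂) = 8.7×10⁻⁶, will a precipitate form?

Total volume after mixing = 382 + 159 = 541 mL.
[Pb²⁺] = (7.9×10⁻⁵)(382)/541 = 5.6×10⁻⁵ M
[Cl⁻] = (3.8×10⁻²)(159)/541 = 1.1×10⁻² M
Q = [Pb²⁺][Cl⁻]^2 = 7.0×10⁻⁹
Q < Ksp (7.0×10⁻⁹ vs 8.7×10⁻⁶); the solution remains unsaturated and no precipitate forms.

No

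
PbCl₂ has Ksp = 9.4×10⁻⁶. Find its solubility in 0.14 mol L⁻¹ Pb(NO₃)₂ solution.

4.1×10⁻³ M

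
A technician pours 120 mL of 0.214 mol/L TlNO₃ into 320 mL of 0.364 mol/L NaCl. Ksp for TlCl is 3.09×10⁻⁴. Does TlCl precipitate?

Yes

Total volume after mixing = 120 + 320 = 440 mL.
[Tl⁺] = (0.214)(120)/440 = 5.84×10⁻² mol/L
[Cl⁻] = (0.364)(320)/440 = 0.265 mol/L
Q = [Tl⁺][Cl⁻] = 1.55×10⁻²
Because Q > Ksp (1.55×10⁻² vs 3.09×10⁻⁴), a precipitate of TlCl forms.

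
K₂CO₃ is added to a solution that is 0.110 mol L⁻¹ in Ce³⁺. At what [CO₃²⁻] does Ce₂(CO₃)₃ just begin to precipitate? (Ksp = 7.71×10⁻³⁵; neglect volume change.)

Precipitation begins when Q = Ksp.
Ce₂(CO₃)₃(s) ⇌ 2 Ce³⁺(aq) + 3 CO₃²⁻(aq)
Ksp = [Ce³⁺]^2[CO₃²⁻]^3 = [CO₃²⁻]^3(0.110)^2
[CO₃²⁻]^3 = 7.71×10⁻³⁵ / (0.110)^2 = 6.37×10⁻³³
[CO₃²⁻] = 1.85×10⁻¹¹ mol L⁻¹

1.85×10⁻¹¹ M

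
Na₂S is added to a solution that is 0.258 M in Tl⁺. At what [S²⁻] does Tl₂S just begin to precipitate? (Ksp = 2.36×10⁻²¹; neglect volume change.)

3.55×10⁻²⁰ M

Each salt precipitates once Q = Ksp for that salt.
Tl₂S(s) ⇌ 2 Tl⁺(aq) + S²⁻(aq)
Ksp = [Tl⁺]^2[S²⁻] = [S²⁻](0.258)^2
[S²⁻] = 2.36×10⁻²¹ / (0.258)^2 = 3.55×10⁻²⁰
[S²⁻] = 3.55×10⁻²⁰ M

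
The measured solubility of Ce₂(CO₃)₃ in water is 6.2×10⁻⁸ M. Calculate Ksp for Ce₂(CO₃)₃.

Ce₂(CO₃)₃(s) ⇌ 2 Ce³⁺(aq) + 3 CO₃²⁻(aq)
If s mol/L of Ce₂(CO₃)₃ dissolves, [Ce³⁺] = 2s and [CO₃²⁻] = 3s.
Ksp = [Ce³⁺]^2[CO₃²⁻]^3 = (2s)^2 · (3s)^3 = 108s^5
Ksp = 108 × (6.2×10⁻⁸)^5 = 9.9×10⁻³⁵

Ksp = 9.9×10⁻³⁵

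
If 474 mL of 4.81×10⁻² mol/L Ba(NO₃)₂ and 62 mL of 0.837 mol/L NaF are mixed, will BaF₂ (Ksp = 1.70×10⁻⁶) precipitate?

Yes

Total volume after mixing = 474 + 62 = 536 mL.
[Ba²⁺] = (4.81×10⁻²)(474)/536 = 4.25×10⁻² mol/L
[F⁻] = (0.837)(62)/536 = 9.68×10⁻² mol/L
Q = [Ba²⁺][F⁻]^2 = 3.99×10⁻⁴
Because Q > Ksp (3.99×10⁻⁴ vs 1.70×10⁻⁶), a precipitate of BaF₂ forms.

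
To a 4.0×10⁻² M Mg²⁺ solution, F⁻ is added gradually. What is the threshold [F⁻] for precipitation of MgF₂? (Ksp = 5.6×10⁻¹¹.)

3.7×10⁻⁵ M

Precipitation of each salt begins when its ion product equals Ksp.
MgF₂(s) ⇌ Mg²⁺(aq) + 2 F⁻(aq)
Ksp = [Mg²⁺][F⁻]^2 = [F⁻]^2(4.0×10⁻²)
[F⁻]^2 = 5.6×10⁻¹¹ / (4.0×10⁻²) = 1.4×10⁻⁹
[F⁻] = 3.7×10⁻⁵ M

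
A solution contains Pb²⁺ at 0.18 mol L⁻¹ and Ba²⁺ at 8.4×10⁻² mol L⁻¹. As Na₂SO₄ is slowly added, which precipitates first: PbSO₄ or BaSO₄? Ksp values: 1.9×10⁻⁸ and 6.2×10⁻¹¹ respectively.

BaSO₄

Precipitation of each salt begins when its ion product equals Ksp.
For PbSO₄: [SO₄²⁻] = (Ksp/[Pb²⁺]) = 1.1×10⁻⁷ mol L⁻¹
For BaSO₄: [SO₄²⁻] = (Ksp/[Ba²⁺]) = 7.4×10⁻¹⁰ mol L⁻¹
BaSO₄ requires the lower [SO₄²⁻], so it precipitates first.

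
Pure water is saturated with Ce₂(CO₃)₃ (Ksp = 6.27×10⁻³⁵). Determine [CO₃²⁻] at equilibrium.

Ce₂(CO₃)₃(s) ⇌ 2 Ce³⁺(aq) + 3 CO₃²⁻(aq)
With molar solubility s: [Ce³⁺] = 2s, [CO₃²⁻] = 3s.
Ksp = [Ce³⁺]^2[CO₃²⁻]^3 = (2s)^2 · (3s)^3 = 108s^5 = 6.27×10⁻³⁵
s = 5.66×10⁻⁸ mol/L
[CO₃²⁻] = 3s = 1.70×10⁻⁷ mol/L

1.70×10⁻⁷ M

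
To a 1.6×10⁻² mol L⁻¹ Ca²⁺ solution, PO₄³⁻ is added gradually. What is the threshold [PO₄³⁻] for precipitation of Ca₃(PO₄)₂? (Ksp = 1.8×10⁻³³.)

2.1×10⁻¹⁴ M

A salt starts to precipitate once the ion product Q reaches its Ksp.
Ca₃(PO₄)₂(s) ⇌ 3 Ca²⁺(aq) + 2 PO₄³⁻(aq)
Ksp = [Ca²⁺]^3[PO₄³⁻]^2 = [PO₄³⁻]^2(1.6×10⁻²)^3
[PO₄³⁻]^2 = 1.8×10⁻³³ / (1.6×10⁻²)^3 = 4.4×10⁻²⁸
[PO₄³⁻] = 2.1×10⁻¹⁴ mol L⁻¹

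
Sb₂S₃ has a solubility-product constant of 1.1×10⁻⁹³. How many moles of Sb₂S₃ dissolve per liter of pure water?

1.0×10⁻¹⁹ M

Sb₂S₃(s) ⇌ 2 Sb³⁺(aq) + 3 S²⁻(aq)
Let s be the molar solubility. Then [Sb³⁺] = 2s and [S²⁻] = 3s.
Ksp = [Sb³⁺]^2[S²⁻]^3 = (2s)^2 · (3s)^3 = 108s^5
108s^5 = 1.1×10⁻⁹³  ⇒  s^5 = 1.0×10⁻⁹⁵
Taking the 5th root, s = 1.0×10⁻¹⁹ mol/L.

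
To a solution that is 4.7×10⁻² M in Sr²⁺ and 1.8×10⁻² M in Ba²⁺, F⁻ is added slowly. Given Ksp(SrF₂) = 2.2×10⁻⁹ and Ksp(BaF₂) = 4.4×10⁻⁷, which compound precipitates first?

The threshold for precipitation is Q = Ksp.
For SrF₂: [F⁻] = (Ksp/[Sr²⁺])^(1/2) = 2.2×10⁻⁴ M
For BaF₂: [F⁻] = (Ksp/[Ba²⁺])^(1/2) = 4.9×10⁻³ M
SrF₂ requires the lower [F⁻], so it precipitates first.

SrF₂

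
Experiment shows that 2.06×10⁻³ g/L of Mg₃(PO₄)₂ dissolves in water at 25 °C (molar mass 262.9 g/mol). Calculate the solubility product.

Ksp = 3.19×10⁻²⁴

Convert to molarity: s = 2.06×10⁻³ / 262.9 = 7.8357×10⁻⁶ mol/L
Mg₃(PO₄)₂(s) ⇌ 3 Mg²⁺(aq) + 2 PO₄³⁻(aq)
Let s be the molar solubility. Then [Mg²⁺] = 3s and [PO₄³⁻] = 2s.
Ksp = [Mg²⁺]^3[PO₄³⁻]^2 = (3s)^3 · (2s)^2 = 108s^5
Ksp = 108 × (7.8357×10⁻⁶)^5 = 3.19×10⁻²⁴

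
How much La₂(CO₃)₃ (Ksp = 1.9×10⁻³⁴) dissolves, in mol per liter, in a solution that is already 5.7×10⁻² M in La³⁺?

1.3×10⁻¹¹ M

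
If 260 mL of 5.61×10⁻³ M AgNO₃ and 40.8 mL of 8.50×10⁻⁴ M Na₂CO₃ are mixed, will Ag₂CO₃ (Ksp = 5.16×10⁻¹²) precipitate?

Yes

The combined volume is 300.8 mL.
[Ag⁺] = (5.61×10⁻³)(260)/300.8 = 4.85×10⁻³ M
[CO₃²⁻] = (8.50×10⁻⁴)(40.8)/300.8 = 1.15×10⁻⁴ M
Q = [Ag⁺]^2[CO₃²⁻] = 2.71×10⁻⁹
Because Q > Ksp (2.71×10⁻⁹ vs 5.16×10⁻¹²), a precipitate of Ag₂CO₃ forms.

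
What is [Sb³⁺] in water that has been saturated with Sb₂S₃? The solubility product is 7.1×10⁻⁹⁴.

1.8×10⁻¹⁹ M

Sb₂S₃(s) ⇌ 2 Sb³⁺(aq) + 3 S²⁻(aq)
Call the molar solubility s, so that [Sb³⁺] = 2s and [S²⁻] = 3s.
Ksp = [Sb³⁺]^2[S²⁻]^3 = (2s)^2 · (3s)^3 = 108s^5 = 7.1×10⁻⁹⁴
s = 9.2×10⁻²⁰ mol/L
[Sb³⁺] = 2s = 1.8×10⁻¹⁹ mol/L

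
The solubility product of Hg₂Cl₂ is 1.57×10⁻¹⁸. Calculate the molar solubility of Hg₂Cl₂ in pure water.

7.32×10⁻⁷ M

Hg₂Cl₂(s) ⇌ Hg₂²⁺(aq) + 2 Cl⁻(aq)
Call the molar solubility s, so that [Hg₂²⁺] = s and [Cl⁻] = 2s.
Ksp = [Hg₂²⁺][Cl⁻]^2 = s · (2s)^2 = 4s^3
4s^3 = 1.57×10⁻¹⁸  ⇒  s^3 = 3.93×10⁻¹⁹
s = 7.32×10⁻⁷ M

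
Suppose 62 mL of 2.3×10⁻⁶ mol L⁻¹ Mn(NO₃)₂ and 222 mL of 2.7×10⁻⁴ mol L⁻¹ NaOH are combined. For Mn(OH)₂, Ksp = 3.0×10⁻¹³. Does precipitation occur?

After mixing, V = 62 mL + 222 mL = 284 mL.
[Mn²⁺] = (2.3×10⁻⁶)(62)/284 = 5.0×10⁻⁷ mol L⁻¹
[OH⁻] = (2.7×10⁻⁴)(222)/284 = 2.1×10⁻⁴ mol L⁻¹
Q = [Mn²⁺][OH⁻]^2 = 2.2×10⁻¹⁴
Since Q (2.2×10⁻¹⁴) is less than Ksp (3.0×10⁻¹³), no Mn(OH)₂ precipitates.

No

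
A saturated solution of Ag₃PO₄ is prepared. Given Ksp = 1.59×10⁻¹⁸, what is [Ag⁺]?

4.67×10⁻⁵ M

Ag₃PO₄(s) ⇌ 3 Ag⁺(aq) + PO₄³⁻(aq)
If s mol/L of Ag₃PO₄ dissolves, [Ag⁺] = 3s and [PO₄³⁻] = s.
Ksp = [Ag⁺]^3[PO₄³⁻] = (3s)^3 · s = 27s^4 = 1.59×10⁻¹⁸
s = 1.56×10⁻⁵ mol L⁻¹
[Ag⁺] = 3s = 4.67×10⁻⁵ mol L⁻¹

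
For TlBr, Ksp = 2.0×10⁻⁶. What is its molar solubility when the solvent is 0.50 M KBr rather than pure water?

4.0×10⁻⁶ M

TlBr(s) ⇌ Tl⁺(aq) + Br⁻(aq)
Br⁻ is already present at 0.50 M. If s mol/L of TlBr dissolves, [Tl⁺] = s while [Br⁻] ≈ 0.50 M.
Ksp = [Tl⁺][Br⁻] = s(0.50)
s = 2.0×10⁻⁶ / (0.50) = 4.0×10⁻⁶
s = 4.0×10⁻⁶ M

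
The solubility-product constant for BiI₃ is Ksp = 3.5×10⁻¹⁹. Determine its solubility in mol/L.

1.1×10⁻⁵ M

BiI₃(s) ⇌ Bi³⁺(aq) + 3 I⁻(aq)
With molar solubility s: [Bi³⁺] = s, [I⁻] = 3s.
Ksp = [Bi³⁺][I⁻]^3 = s · (3s)^3 = 27s^4
27s^4 = 3.5×10⁻¹⁹  ⇒  s^4 = 1.3×10⁻²⁰
s = (1.3×10⁻²⁰)^(1/4) = 1.1×10⁻⁵ M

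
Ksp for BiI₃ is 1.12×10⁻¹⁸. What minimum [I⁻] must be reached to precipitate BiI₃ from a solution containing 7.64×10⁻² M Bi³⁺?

The threshold for precipitation is Q = Ksp.
BiI₃(s) ⇌ Bi³⁺(aq) + 3 I⁻(aq)
Ksp = [Bi³⁺][I⁻]^3 = [I⁻]^3(7.64×10⁻²)
[I⁻]^3 = 1.12×10⁻¹⁸ / (7.64×10⁻²) = 1.47×10⁻¹⁷
[I⁻] = 2.45×10⁻⁶ M

2.45×10⁻⁶ M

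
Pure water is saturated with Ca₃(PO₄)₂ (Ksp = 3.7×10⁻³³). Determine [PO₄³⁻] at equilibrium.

2.6×10⁻⁷ M

Ca₃(PO₄)₂(s) ⇌ 3 Ca²⁺(aq) + 2 PO₄³⁻(aq)
If s mol/L of Ca₃(PO₄)₂ dissolves, [Ca²⁺] = 3s and [PO₄³⁻] = 2s.
Ksp = [Ca²⁺]^3[PO₄³⁻]^2 = (3s)^3 · (2s)^2 = 108s^5 = 3.7×10⁻³³
s = 1.3×10⁻⁷ mol L⁻¹
[PO₄³⁻] = 2s = 2.6×10⁻⁷ mol L⁻¹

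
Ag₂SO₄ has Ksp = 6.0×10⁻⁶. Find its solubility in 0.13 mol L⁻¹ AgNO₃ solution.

3.6×10⁻⁴ M

Ag₂SO₄(s) ⇌ 2 Ag⁺(aq) + SO₄²⁻(aq)
Let s be the solubility of Ag₂SO₄ here. The common ion gives [Ag⁺] ≈ 0.13 mol L⁻¹, and [SO₄²⁻] = s.
Ksp = [Ag⁺]^2[SO₄²⁻] = (0.13)^2s
s = 6.0×10⁻⁶ / (0.13)^2 = 3.6×10⁻⁴
s = 3.6×10⁻⁴ mol L⁻¹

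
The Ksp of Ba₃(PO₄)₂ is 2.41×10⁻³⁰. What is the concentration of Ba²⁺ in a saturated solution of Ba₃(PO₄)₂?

Ba₃(PO₄)₂(s) ⇌ 3 Ba²⁺(aq) + 2 PO₄³⁻(aq)
Let s be the molar solubility. Then [Ba²⁺] = 3s and [PO₄³⁻] = 2s.
Ksp = [Ba²⁺]^3[PO₄³⁻]^2 = (3s)^3 · (2s)^2 = 108s^5 = 2.41×10⁻³⁰
s = 4.67×10⁻⁷ mol/L
[Ba²⁺] = 3s = 1.40×10⁻⁶ mol/L

1.40×10⁻⁶ M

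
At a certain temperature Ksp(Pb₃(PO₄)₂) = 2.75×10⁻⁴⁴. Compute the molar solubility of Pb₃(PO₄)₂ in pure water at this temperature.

7.61×10⁻¹⁰ M

Pb₃(PO₄)₂(s) ⇌ 3 Pb²⁺(aq) + 2 PO₄³⁻(aq)
For each mole of Pb₃(PO₄)₂ that dissolves per liter, [Pb²⁺] = 3s and [PO₄³⁻] = 2s; let s denote this solubility.
Ksp = [Pb²⁺]^3[PO₄³⁻]^2 = (3s)^3 · (2s)^2 = 108s^5
108s^5 = 2.75×10⁻⁴⁴  ⇒  s^5 = 2.55×10⁻⁴⁶
s = (2.55×10⁻⁴⁶)^(1/5) = 7.61×10⁻¹⁰ mol/L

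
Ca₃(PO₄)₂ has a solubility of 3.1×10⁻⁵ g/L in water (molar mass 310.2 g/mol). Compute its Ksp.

Ksp = 1.1×10⁻³³

Molar solubility s = (3.1×10⁻⁵ g/L) / (310.2 g/mol) = 9.994×10⁻⁸ mol/L
Ca₃(PO₄)₂(s) ⇌ 3 Ca²⁺(aq) + 2 PO₄³⁻(aq)
For each mole of Ca₃(PO₄)₂ that dissolves per liter, [Ca²⁺] = 3s and [PO₄³⁻] = 2s; let s denote this solubility.
Ksp = [Ca²⁺]^3[PO₄³⁻]^2 = (3s)^3 · (2s)^2 = 108s^5
Ksp = 108 × (9.994×10⁻⁸)^5 = 1.1×10⁻³³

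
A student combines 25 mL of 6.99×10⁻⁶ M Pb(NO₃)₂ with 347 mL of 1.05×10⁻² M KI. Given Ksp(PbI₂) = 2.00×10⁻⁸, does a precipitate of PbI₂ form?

The combined volume is 372 mL.
[Pb²⁺] = (6.99×10⁻⁶)(25)/372 = 4.70×10⁻⁷ M
[I⁻] = (1.05×10⁻²)(347)/372 = 9.79×10⁻³ M
Q = [Pb²⁺][I⁻]^2 = 4.51×10⁻¹¹
Q < Ksp (4.51×10⁻¹¹ vs 2.00×10⁻⁸); the solution remains unsaturated and no precipitate forms.

No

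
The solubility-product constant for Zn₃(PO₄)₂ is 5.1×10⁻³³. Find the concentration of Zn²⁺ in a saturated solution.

Zn₃(PO₄)₂(s) ⇌ 3 Zn²⁺(aq) + 2 PO₄³⁻(aq)
Let s be the molar solubility. Then [Zn²⁺] = 3s and [PO₄³⁻] = 2s.
Ksp = [Zn²⁺]^3[PO₄³⁻]^2 = (3s)^3 · (2s)^2 = 108s^5 = 5.1×10⁻³³
s = 1.4×10⁻⁷ mol/L
[Zn²⁺] = 3s = 4.1×10⁻⁷ mol/L

4.1×10⁻⁷ M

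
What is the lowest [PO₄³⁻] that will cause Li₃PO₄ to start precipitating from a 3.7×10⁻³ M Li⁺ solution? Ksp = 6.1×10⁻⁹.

0.12 M

Precipitation of each salt begins when its ion product equals Ksp.
Li₃PO₄(s) ⇌ 3 Li⁺(aq) + PO₄³⁻(aq)
Ksp = [Li⁺]^3[PO₄³⁻] = [PO₄³⁻](3.7×10⁻³)^3
[PO₄³⁻] = 6.1×10⁻⁹ / (3.7×10⁻³)^3 = 0.12
[PO₄³⁻] = 0.12 M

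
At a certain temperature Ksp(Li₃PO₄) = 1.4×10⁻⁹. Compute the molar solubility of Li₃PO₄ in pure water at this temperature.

2.7×10⁻³ M

Li₃PO₄(s) ⇌ 3 Li⁺(aq) + PO₄³⁻(aq)
Let s be the molar solubility. Then [Li⁺] = 3s and [PO₄³⁻] = s.
Ksp = [Li⁺]^3[PO₄³⁻] = (3s)^3 · s = 27s^4
27s^4 = 1.4×10⁻⁹  ⇒  s^4 = 5.2×10⁻¹¹
Taking the 4th root, s = 2.7×10⁻³ mol L⁻¹.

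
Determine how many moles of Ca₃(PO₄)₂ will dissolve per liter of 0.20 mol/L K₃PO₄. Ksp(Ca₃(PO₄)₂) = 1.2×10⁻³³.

Ca₃(PO₄)₂(s) ⇌ 3 Ca²⁺(aq) + 2 PO₄³⁻(aq)
The solution already contains PO₄³⁻ at 0.20 mol/L. Let s be the molar solubility of Ca₃(PO₄)₂.
[PO₄³⁻] ≈ 0.20 mol/L (common ion dominates); [Ca²⁺] = 3s.
Ksp = [Ca²⁺]^3[PO₄³⁻]^2 = (3s)^3(0.20)^2
(3s)^3 = 1.2×10⁻³³ / (0.20)^2 = 3.0×10⁻³²
s = 1.0×10⁻¹¹ mol/L

1.0×10⁻¹¹ M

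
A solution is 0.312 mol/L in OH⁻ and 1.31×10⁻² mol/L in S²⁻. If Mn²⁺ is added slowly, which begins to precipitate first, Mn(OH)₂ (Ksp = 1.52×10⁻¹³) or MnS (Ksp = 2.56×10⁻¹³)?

Each salt precipitates once Q = Ksp for that salt.
For Mn(OH)₂: [Mn²⁺] = (Ksp/[OH⁻]^2) = 1.56×10⁻¹² mol/L
For MnS: [Mn²⁺] = (Ksp/[S²⁻]) = 1.95×10⁻¹¹ mol/L
Mn(OH)₂ requires the lower [Mn²⁺], so it precipitates first.

Mn(OH)₂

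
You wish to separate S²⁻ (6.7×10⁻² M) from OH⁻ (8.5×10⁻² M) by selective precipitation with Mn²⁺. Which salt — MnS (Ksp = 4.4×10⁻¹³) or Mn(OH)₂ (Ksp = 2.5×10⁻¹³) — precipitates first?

MnS

Precipitation of each salt begins when its ion product equals Ksp.
For MnS: [Mn²⁺] = (Ksp/[S²⁻]) = 6.6×10⁻¹² M
For Mn(OH)₂: [Mn²⁺] = (Ksp/[OH⁻]^2) = 3.5×10⁻¹¹ M
Since MnS needs less Mn²⁺ to reach saturation, it precipitates first.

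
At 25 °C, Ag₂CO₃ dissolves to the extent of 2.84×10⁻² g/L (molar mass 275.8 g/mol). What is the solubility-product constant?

Ksp = 4.37×10⁻¹²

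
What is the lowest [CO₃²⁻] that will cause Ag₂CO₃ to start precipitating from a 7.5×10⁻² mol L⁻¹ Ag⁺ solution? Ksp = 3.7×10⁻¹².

The threshold for precipitation is Q = Ksp.
Ag₂CO₃(s) ⇌ 2 Ag⁺(aq) + CO₃²⁻(aq)
Ksp = [Ag⁺]^2[CO₃²⁻] = [CO₃²⁻](7.5×10⁻²)^2
[CO₃²⁻] = 3.7×10⁻¹² / (7.5×10⁻²)^2 = 6.6×10⁻¹⁰
[CO₃²⁻] = 6.6×10⁻¹⁰ mol L⁻¹

6.6×10⁻¹⁰ M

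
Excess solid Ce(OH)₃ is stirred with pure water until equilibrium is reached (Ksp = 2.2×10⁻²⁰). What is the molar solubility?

Ce(OH)₃(s) ⇌ Ce³⁺(aq) + 3 OH⁻(aq)
If s mol/L of Ce(OH)₃ dissolves, [Ce³⁺] = s and [OH⁻] = 3s.
Ksp = [Ce³⁺][OH⁻]^3 = s · (3s)^3 = 27s^4
27s^4 = 2.2×10⁻²⁰  ⇒  s^4 = 8.1×10⁻²²
s = (8.1×10⁻²²)^(1/4) = 5.3×10⁻⁶ mol/L

5.3×10⁻⁶ M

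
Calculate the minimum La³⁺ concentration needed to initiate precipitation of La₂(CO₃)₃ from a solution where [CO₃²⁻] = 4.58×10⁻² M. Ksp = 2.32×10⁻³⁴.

Precipitation begins when Q = Ksp.
La₂(CO₃)₃(s) ⇌ 2 La³⁺(aq) + 3 CO₃²⁻(aq)
Ksp = [La³⁺]^2[CO₃²⁻]^3 = [La³⁺]^2(4.58×10⁻²)^3
[La³⁺]^2 = 2.32×10⁻³⁴ / (4.58×10⁻²)^3 = 2.41×10⁻³⁰
[La³⁺] = 1.55×10⁻¹⁵ M

1.55×10⁻¹⁵ M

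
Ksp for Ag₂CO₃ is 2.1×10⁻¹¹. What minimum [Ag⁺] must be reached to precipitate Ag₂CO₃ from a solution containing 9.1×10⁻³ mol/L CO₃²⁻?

4.8×10⁻⁵ M

Precipitation begins when Q = Ksp.
Ag₂CO₃(s) ⇌ 2 Ag⁺(aq) + CO₃²⁻(aq)
Ksp = [Ag⁺]^2[CO₃²⁻] = [Ag⁺]^2(9.1×10⁻³)
[Ag⁺]^2 = 2.1×10⁻¹¹ / (9.1×10⁻³) = 2.3×10⁻⁹
[Ag⁺] = 4.8×10⁻⁵ mol/L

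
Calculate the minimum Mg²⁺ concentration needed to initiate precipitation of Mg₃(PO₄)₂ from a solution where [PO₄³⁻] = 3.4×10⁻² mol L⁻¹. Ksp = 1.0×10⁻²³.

The threshold for precipitation is Q = Ksp.
Mg₃(PO₄)₂(s) ⇌ 3 Mg²⁺(aq) + 2 PO₄³⁻(aq)
Ksp = [Mg²⁺]^3[PO₄³⁻]^2 = [Mg²⁺]^3(3.4×10⁻²)^2
[Mg²⁺]^3 = 1.0×10⁻²³ / (3.4×10⁻²)^2 = 8.7×10⁻²¹
[Mg²⁺] = 2.1×10⁻⁷ mol L⁻¹

2.1×10⁻⁷ M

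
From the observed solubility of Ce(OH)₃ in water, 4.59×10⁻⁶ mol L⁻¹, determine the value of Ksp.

Ce(OH)₃(s) ⇌ Ce³⁺(aq) + 3 OH⁻(aq)
If s mol/L of Ce(OH)₃ dissolves, [Ce³⁺] = s and [OH⁻] = 3s.
Ksp = [Ce³⁺][OH⁻]^3 = s · (3s)^3 = 27s^4
Ksp = 27 × (4.59×10⁻⁶)^4 = 1.20×10⁻²⁰

Ksp = 1.20×10⁻²⁰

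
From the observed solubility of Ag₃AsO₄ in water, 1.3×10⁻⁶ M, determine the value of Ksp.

Ksp = 7.7×10⁻²³

Ag₃AsO₄(s) ⇌ 3 Ag⁺(aq) + AsO₄³⁻(aq)
For each mole of Ag₃AsO₄ that dissolves per liter, [Ag⁺] = 3s and [AsO₄³⁻] = s; let s denote this solubility.
Ksp = [Ag⁺]^3[AsO₄³⁻] = (3s)^3 · s = 27s^4
Ksp = 27 × (1.3×10⁻⁶)^4 = 7.7×10⁻²³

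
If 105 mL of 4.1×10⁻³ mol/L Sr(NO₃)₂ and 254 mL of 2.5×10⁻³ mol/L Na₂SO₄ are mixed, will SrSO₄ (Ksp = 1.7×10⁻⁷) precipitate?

The combined volume is 359 mL.
[Sr²⁺] = (4.1×10⁻³)(105)/359 = 1.2×10⁻³ mol/L
[SO₄²⁻] = (2.5×10⁻³)(254)/359 = 1.8×10⁻³ mol/L
Q = [Sr²⁺][SO₄²⁻] = 2.1×10⁻⁶
Q = 2.1×10⁻⁶ > Ksp = 1.7×10⁻⁷, so the solution is supersaturated and SrSO₄ precipitates.

Yes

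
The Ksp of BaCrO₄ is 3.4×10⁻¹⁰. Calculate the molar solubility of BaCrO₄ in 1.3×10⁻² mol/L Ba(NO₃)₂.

2.6×10⁻⁸ M

BaCrO₄(s) ⇌ Ba²⁺(aq) + CrO₄²⁻(aq)
With Ba²⁺ already at 1.3×10⁻² mol/L and s small, take [Ba²⁺] ≈ 1.3×10⁻² mol/L and [CrO₄²⁻] = s.
Ksp = [Ba²⁺][CrO₄²⁻] = (1.3×10⁻²)s
s = 3.4×10⁻¹⁰ / (1.3×10⁻²) = 2.6×10⁻⁸
s = 2.6×10⁻⁸ mol/L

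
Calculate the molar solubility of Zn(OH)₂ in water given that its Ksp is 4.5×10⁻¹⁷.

Zn(OH)₂(s) ⇌ Zn²⁺(aq) + 2 OH⁻(aq)
For each mole of Zn(OH)₂ that dissolves per liter, [Zn²⁺] = s and [OH⁻] = 2s; let s denote this solubility.
Ksp = [Zn²⁺][OH⁻]^2 = s · (2s)^2 = 4s^3
4s^3 = 4.5×10⁻¹⁷  ⇒  s^3 = 1.1×10⁻¹⁷
Taking the 3rd root, s = 2.2×10⁻⁶ mol L⁻¹.

2.2×10⁻⁶ M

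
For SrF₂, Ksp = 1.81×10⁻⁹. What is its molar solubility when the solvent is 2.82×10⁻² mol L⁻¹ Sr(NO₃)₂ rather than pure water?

SrF₂(s) ⇌ Sr²⁺(aq) + 2 F⁻(aq)
The solution already contains Sr²⁺ at 2.82×10⁻² mol L⁻¹. Let s be the molar solubility of SrF₂.
[Sr²⁺] ≈ 2.82×10⁻² mol L⁻¹ (common ion dominates); [F⁻] = 2s.
Ksp = [Sr²⁺][F⁻]^2 = (2.82×10⁻²)(2s)^2
(2s)^2 = 1.81×10⁻⁹ / (2.82×10⁻²) = 6.42×10⁻⁸
s = 1.27×10⁻⁴ mol L⁻¹

1.27×10⁻⁴ M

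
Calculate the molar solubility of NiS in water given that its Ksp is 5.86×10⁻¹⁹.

7.66×10⁻¹⁰ M

NiS(s) ⇌ Ni²⁺(aq) + S²⁻(aq)
For each mole of NiS that dissolves per liter, [Ni²⁺] = s and [S²⁻] = s; let s denote this solubility.
Ksp = [Ni²⁺][S²⁻] = s · s = s^2
s^2 = 5.86×10⁻¹⁹
s = (5.86×10⁻¹⁹)^(1/2) = 7.66×10⁻¹⁰ M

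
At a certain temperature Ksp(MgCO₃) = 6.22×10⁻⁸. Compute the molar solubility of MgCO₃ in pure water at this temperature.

MgCO₃(s) ⇌ Mg²⁺(aq) + CO₃²⁻(aq)
Call the molar solubility s, so that [Mg²⁺] = s and [CO₃²⁻] = s.
Ksp = [Mg²⁺][CO₃²⁻] = s · s = s^2
s^2 = 6.22×10⁻⁸
s = 2.49×10⁻⁴ mol L⁻¹

2.49×10⁻⁴ M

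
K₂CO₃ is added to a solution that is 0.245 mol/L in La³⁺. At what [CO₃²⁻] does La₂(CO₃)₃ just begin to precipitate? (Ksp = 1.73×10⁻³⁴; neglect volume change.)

1.42×10⁻¹¹ M

The threshold for precipitation is Q = Ksp.
La₂(CO₃)₃(s) ⇌ 2 La³⁺(aq) + 3 CO₃²⁻(aq)
Ksp = [La³⁺]^2[CO₃²⁻]^3 = [CO₃²⁻]^3(0.245)^2
[CO₃²⁻]^3 = 1.73×10⁻³⁴ / (0.245)^2 = 2.88×10⁻³³
[CO₃²⁻] = 1.42×10⁻¹¹ mol/L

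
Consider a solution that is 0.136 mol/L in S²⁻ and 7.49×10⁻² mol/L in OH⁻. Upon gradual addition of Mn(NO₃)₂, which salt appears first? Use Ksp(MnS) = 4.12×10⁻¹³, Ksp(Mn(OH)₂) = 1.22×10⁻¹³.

Each salt precipitates once Q = Ksp for that salt.
For MnS: [Mn²⁺] = (Ksp/[S²⁻]) = 3.03×10⁻¹² mol/L
For Mn(OH)₂: [Mn²⁺] = (Ksp/[OH⁻]^2) = 2.17×10⁻¹¹ mol/L
Since MnS needs less Mn²⁺ to reach saturation, it precipitates first.

MnS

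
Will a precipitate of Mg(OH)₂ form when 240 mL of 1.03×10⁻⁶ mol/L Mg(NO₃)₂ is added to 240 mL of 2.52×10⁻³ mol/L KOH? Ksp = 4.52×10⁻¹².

Total volume after mixing = 240 + 240 = 480 mL.
[Mg²⁺] = (1.03×10⁻⁶)(240)/480 = 5.15×10⁻⁷ mol/L
[OH⁻] = (2.52×10⁻³)(240)/480 = 1.26×10⁻³ mol/L
Q = [Mg²⁺][OH⁻]^2 = 8.18×10⁻¹³
Q = 8.18×10⁻¹³ < Ksp = 4.52×10⁻¹², so the solution is unsaturated and no precipitate forms.

No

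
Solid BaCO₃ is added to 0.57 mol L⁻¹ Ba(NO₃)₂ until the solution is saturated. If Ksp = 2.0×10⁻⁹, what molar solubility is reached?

BaCO₃(s) ⇌ Ba²⁺(aq) + CO₃²⁻(aq)
Let s be the solubility of BaCO₃ here. The common ion gives [Ba²⁺] ≈ 0.57 mol L⁻¹, and [CO₃²⁻] = s.
Ksp = [Ba²⁺][CO₃²⁻] = (0.57)s
s = 2.0×10⁻⁹ / (0.57) = 3.5×10⁻⁹
s = 3.5×10⁻⁹ mol L⁻¹

3.5×10⁻⁹ M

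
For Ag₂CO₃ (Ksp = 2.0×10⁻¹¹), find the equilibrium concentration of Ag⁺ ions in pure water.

3.4×10⁻⁴ M

Ag₂CO₃(s) ⇌ 2 Ag⁺(aq) + CO₃²⁻(aq)
Call the molar solubility s, so that [Ag⁺] = 2s and [CO₃²⁻] = s.
Ksp = [Ag⁺]^2[CO₃²⁻] = (2s)^2 · s = 4s^3 = 2.0×10⁻¹¹
s = 1.7×10⁻⁴ M
[Ag⁺] = 2s = 3.4×10⁻⁴ M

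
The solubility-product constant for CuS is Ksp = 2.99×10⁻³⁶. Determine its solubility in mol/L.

1.73×10⁻¹⁸ M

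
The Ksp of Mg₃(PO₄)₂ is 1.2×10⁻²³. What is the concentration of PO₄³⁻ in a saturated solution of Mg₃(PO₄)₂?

Mg₃(PO₄)₂(s) ⇌ 3 Mg²⁺(aq) + 2 PO₄³⁻(aq)
With molar solubility s: [Mg²⁺] = 3s, [PO₄³⁻] = 2s.
Ksp = [Mg²⁺]^3[PO₄³⁻]^2 = (3s)^3 · (2s)^2 = 108s^5 = 1.2×10⁻²³
s = 1.0×10⁻⁵ mol/L
[PO₄³⁻] = 2s = 2.0×10⁻⁵ mol/L

2.0×10⁻⁵ M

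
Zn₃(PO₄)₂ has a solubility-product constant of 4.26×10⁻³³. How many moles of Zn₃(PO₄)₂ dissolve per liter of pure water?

1.32×10⁻⁷ M

Zn₃(PO₄)₂(s) ⇌ 3 Zn²⁺(aq) + 2 PO₄³⁻(aq)
With molar solubility s: [Zn²⁺] = 3s, [PO₄³⁻] = 2s.
Ksp = [Zn²⁺]^3[PO₄³⁻]^2 = (3s)^3 · (2s)^2 = 108s^5
108s^5 = 4.26×10⁻³³  ⇒  s^5 = 3.94×10⁻³⁵
s = 1.32×10⁻⁷ M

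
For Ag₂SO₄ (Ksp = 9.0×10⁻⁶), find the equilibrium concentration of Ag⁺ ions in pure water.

2.6×10⁻² M

Ag₂SO₄(s) ⇌ 2 Ag⁺(aq) + SO₄²⁻(aq)
Call the molar solubility s, so that [Ag⁺] = 2s and [SO₄²⁻] = s.
Ksp = [Ag⁺]^2[SO₄²⁻] = (2s)^2 · s = 4s^3 = 9.0×10⁻⁶
s = 1.3×10⁻² mol L⁻¹
[Ag⁺] = 2s = 2.6×10⁻² mol L⁻¹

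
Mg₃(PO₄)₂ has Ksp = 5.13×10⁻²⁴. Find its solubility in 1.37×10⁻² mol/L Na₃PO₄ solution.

Mg₃(PO₄)₂(s) ⇌ 3 Mg²⁺(aq) + 2 PO₄³⁻(aq)
PO₄³⁻ is already present at 1.37×10⁻² mol/L. If s mol/L of Mg₃(PO₄)₂ dissolves, [Mg²⁺] = 3s while [PO₄³⁻] ≈ 1.37×10⁻² mol/L.
Ksp = [Mg²⁺]^3[PO₄³⁻]^2 = (3s)^3(1.37×10⁻²)^2
(3s)^3 = 5.13×10⁻²⁴ / (1.37×10⁻²)^2 = 2.73×10⁻²⁰
s = 1.00×10⁻⁷ mol/L

1.00×10⁻⁷ M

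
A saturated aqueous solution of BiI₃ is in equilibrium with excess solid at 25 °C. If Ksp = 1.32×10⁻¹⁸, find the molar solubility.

BiI₃(s) ⇌ Bi³⁺(aq) + 3 I⁻(aq)
With molar solubility s: [Bi³⁺] = s, [I⁻] = 3s.
Ksp = [Bi³⁺][I⁻]^3 = s · (3s)^3 = 27s^4
27s^4 = 1.32×10⁻¹⁸  ⇒  s^4 = 4.89×10⁻²⁰
s = 1.49×10⁻⁵ mol L⁻¹

1.49×10⁻⁵ M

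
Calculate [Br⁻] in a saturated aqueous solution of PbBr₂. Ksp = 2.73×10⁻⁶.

PbBr₂(s) ⇌ Pb²⁺(aq) + 2 Br⁻(aq)
If s mol/L of PbBr₂ dissolves, [Pb²⁺] = s and [Br⁻] = 2s.
Ksp = [Pb²⁺][Br⁻]^2 = s · (2s)^2 = 4s^3 = 2.73×10⁻⁶
s = 8.80×10⁻³ M
[Br⁻] = 2s = 1.76×10⁻² M

1.76×10⁻² M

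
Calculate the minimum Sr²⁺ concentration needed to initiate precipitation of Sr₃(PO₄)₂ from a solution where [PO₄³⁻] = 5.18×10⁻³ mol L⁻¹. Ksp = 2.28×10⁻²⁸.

Precipitation of each salt begins when its ion product equals Ksp.
Sr₃(PO₄)₂(s) ⇌ 3 Sr²⁺(aq) + 2 PO₄³⁻(aq)
Ksp = [Sr²⁺]^3[PO₄³⁻]^2 = [Sr²⁺]^3(5.18×10⁻³)^2
[Sr²⁺]^3 = 2.28×10⁻²⁸ / (5.18×10⁻³)^2 = 8.50×10⁻²⁴
[Sr²⁺] = 2.04×10⁻⁸ mol L⁻¹

2.04×10⁻⁸ M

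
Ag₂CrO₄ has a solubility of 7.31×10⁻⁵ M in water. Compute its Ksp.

Ag₂CrO₄(s) ⇌ 2 Ag⁺(aq) + CrO₄²⁻(aq)
For each mole of Ag₂CrO₄ that dissolves per liter, [Ag⁺] = 2s and [CrO₄²⁻] = s; let s denote this solubility.
Ksp = [Ag⁺]^2[CrO₄²⁻] = (2s)^2 · s = 4s^3
Ksp = 4 × (7.31×10⁻⁵)^3 = 1.56×10⁻¹²

Ksp = 1.56×10⁻¹²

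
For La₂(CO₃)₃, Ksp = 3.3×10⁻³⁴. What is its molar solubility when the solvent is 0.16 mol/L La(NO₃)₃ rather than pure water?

7.8×10⁻¹² M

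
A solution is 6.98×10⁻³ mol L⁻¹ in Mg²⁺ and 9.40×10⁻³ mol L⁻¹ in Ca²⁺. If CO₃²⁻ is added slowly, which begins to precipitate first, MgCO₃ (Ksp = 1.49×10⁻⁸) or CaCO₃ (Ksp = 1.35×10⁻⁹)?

A salt starts to precipitate once the ion product Q reaches its Ksp.
For MgCO₃: [CO₃²⁻] = (Ksp/[Mg²⁺]) = 2.13×10⁻⁶ mol L⁻¹
For CaCO₃: [CO₃²⁻] = (Ksp/[Ca²⁺]) = 1.44×10⁻⁷ mol L⁻¹
Since CaCO₃ needs less CO₃²⁻ to reach saturation, it precipitates first.

CaCO₃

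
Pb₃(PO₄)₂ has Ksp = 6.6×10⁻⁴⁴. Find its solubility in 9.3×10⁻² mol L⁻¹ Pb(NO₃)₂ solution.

4.5×10⁻²¹ M

Pb₃(PO₄)₂(s) ⇌ 3 Pb²⁺(aq) + 2 PO₄³⁻(aq)
With Pb²⁺ already at 9.3×10⁻² mol L⁻¹ and s small, take [Pb²⁺] ≈ 9.3×10⁻² mol L⁻¹ and [PO₄³⁻] = 2s.
Ksp = [Pb²⁺]^3[PO₄³⁻]^2 = (9.3×10⁻²)^3(2s)^2
(2s)^2 = 6.6×10⁻⁴⁴ / (9.3×10⁻²)^3 = 8.2×10⁻⁴¹
s = 4.5×10⁻²¹ mol L⁻¹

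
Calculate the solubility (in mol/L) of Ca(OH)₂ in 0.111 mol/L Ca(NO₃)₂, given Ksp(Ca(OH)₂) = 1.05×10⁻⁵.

4.86×10⁻³ M

Ca(OH)₂(s) ⇌ Ca²⁺(aq) + 2 OH⁻(aq)
Ca²⁺ is already present at 0.111 mol/L. If s mol/L of Ca(OH)₂ dissolves, [OH⁻] = 2s while [Ca²⁺] ≈ 0.111 mol/L.
Ksp = [Ca²⁺][OH⁻]^2 = (0.111)(2s)^2
(2s)^2 = 1.05×10⁻⁵ / (0.111) = 9.46×10⁻⁵
s = 4.86×10⁻³ mol/L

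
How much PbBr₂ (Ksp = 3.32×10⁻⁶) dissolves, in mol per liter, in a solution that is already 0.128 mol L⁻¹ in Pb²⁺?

PbBr₂(s) ⇌ Pb²⁺(aq) + 2 Br⁻(aq)
Pb²⁺ is already present at 0.128 mol L⁻¹. If s mol/L of PbBr₂ dissolves, [Br⁻] = 2s while [Pb²⁺] ≈ 0.128 mol L⁻¹.
Ksp = [Pb²⁺][Br⁻]^2 = (0.128)(2s)^2
(2s)^2 = 3.32×10⁻⁶ / (0.128) = 2.59×10⁻⁵
s = 2.55×10⁻³ mol L⁻¹

2.55×10⁻³ M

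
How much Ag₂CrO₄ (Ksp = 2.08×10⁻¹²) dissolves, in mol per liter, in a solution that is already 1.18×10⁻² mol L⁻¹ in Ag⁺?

Ag₂CrO₄(s) ⇌ 2 Ag⁺(aq) + CrO₄²⁻(aq)
With Ag⁺ already at 1.18×10⁻² mol L⁻¹ and s small, take [Ag⁺] ≈ 1.18×10⁻² mol L⁻¹ and [CrO₄²⁻] = s.
Ksp = [Ag⁺]^2[CrO₄²⁻] = (1.18×10⁻²)^2s
s = 2.08×10⁻¹² / (1.18×10⁻²)^2 = 1.49×10⁻⁸
s = 1.49×10⁻⁸ mol L⁻¹

1.49×10⁻⁸ M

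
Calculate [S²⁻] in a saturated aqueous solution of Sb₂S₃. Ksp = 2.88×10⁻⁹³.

Sb₂S₃(s) ⇌ 2 Sb³⁺(aq) + 3 S²⁻(aq)
For each mole of Sb₂S₃ that dissolves per liter, [Sb³⁺] = 2s and [S²⁻] = 3s; let s denote this solubility.
Ksp = [Sb³⁺]^2[S²⁻]^3 = (2s)^2 · (3s)^3 = 108s^5 = 2.88×10⁻⁹³
s = 1.22×10⁻¹⁹ M
[S²⁻] = 3s = 3.65×10⁻¹⁹ M

3.65×10⁻¹⁹ M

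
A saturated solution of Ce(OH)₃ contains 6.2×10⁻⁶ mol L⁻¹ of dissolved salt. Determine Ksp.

Ksp = 4.0×10⁻²⁰

Ce(OH)₃(s) ⇌ Ce³⁺(aq) + 3 OH⁻(aq)
Let s be the molar solubility. Then [Ce³⁺] = s and [OH⁻] = 3s.
Ksp = [Ce³⁺][OH⁻]^3 = s · (3s)^3 = 27s^4
Ksp = 27 × (6.2×10⁻⁶)^4 = 4.0×10⁻²⁰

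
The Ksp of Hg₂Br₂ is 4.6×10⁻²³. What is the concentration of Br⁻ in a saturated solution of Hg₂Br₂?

Hg₂Br₂(s) ⇌ Hg₂²⁺(aq) + 2 Br⁻(aq)
Call the molar solubility s, so that [Hg₂²⁺] = s and [Br⁻] = 2s.
Ksp = [Hg₂²⁺][Br⁻]^2 = s · (2s)^2 = 4s^3 = 4.6×10⁻²³
s = 2.3×10⁻⁸ M
[Br⁻] = 2s = 4.5×10⁻⁸ M

4.5×10⁻⁸ M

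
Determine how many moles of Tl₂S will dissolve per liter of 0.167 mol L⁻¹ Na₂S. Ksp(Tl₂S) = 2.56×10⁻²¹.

Tl₂S(s) ⇌ 2 Tl⁺(aq) + S²⁻(aq)
The solution already contains S²⁻ at 0.167 mol L⁻¹. Let s be the molar solubility of Tl₂S.
[S²⁻] ≈ 0.167 mol L⁻¹ (common ion dominates); [Tl⁺] = 2s.
Ksp = [Tl⁺]^2[S²⁻] = (2s)^2(0.167)
(2s)^2 = 2.56×10⁻²¹ / (0.167) = 1.53×10⁻²⁰
s = 6.19×10⁻¹¹ mol L⁻¹

6.19×10⁻¹¹ M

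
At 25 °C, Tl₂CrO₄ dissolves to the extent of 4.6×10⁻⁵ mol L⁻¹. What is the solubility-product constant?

Tl₂CrO₄(s) ⇌ 2 Tl⁺(aq) + CrO₄²⁻(aq)
Call the molar solubility s, so that [Tl⁺] = 2s and [CrO₄²⁻] = s.
Ksp = [Tl⁺]^2[CrO₄²⁻] = (2s)^2 · s = 4s^3
Ksp = 4 × (4.6×10⁻⁵)^3 = 3.9×10⁻¹³

Ksp = 3.9×10⁻¹³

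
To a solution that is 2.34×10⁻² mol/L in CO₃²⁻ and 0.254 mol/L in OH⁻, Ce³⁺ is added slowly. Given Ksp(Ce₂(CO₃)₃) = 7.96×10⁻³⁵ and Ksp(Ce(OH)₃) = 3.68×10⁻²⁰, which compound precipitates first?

Ce(OH)₃

Each salt precipitates once Q = Ksp for that salt.
For Ce₂(CO₃)₃: [Ce³⁺] = (Ksp/[CO₃²⁻]^3)^(1/2) = 2.49×10⁻¹⁵ mol/L
For Ce(OH)₃: [Ce³⁺] = (Ksp/[OH⁻]^3) = 2.25×10⁻¹⁸ mol/L
Since Ce(OH)₃ needs less Ce³⁺ to reach saturation, it precipitates first.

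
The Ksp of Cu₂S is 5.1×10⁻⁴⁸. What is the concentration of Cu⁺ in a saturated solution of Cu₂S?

2.2×10⁻¹⁶ M

Cu₂S(s) ⇌ 2 Cu⁺(aq) + S²⁻(aq)
Call the molar solubility s, so that [Cu⁺] = 2s and [S²⁻] = s.
Ksp = [Cu⁺]^2[S²⁻] = (2s)^2 · s = 4s^3 = 5.1×10⁻⁴⁸
s = 1.1×10⁻¹⁶ M
[Cu⁺] = 2s = 2.2×10⁻¹⁶ M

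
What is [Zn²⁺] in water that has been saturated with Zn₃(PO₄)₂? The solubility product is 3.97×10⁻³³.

3.89×10⁻⁷ M

Zn₃(PO₄)₂(s) ⇌ 3 Zn²⁺(aq) + 2 PO₄³⁻(aq)
Let s be the molar solubility. Then [Zn²⁺] = 3s and [PO₄³⁻] = 2s.
Ksp = [Zn²⁺]^3[PO₄³⁻]^2 = (3s)^3 · (2s)^2 = 108s^5 = 3.97×10⁻³³
s = 1.30×10⁻⁷ mol L⁻¹
[Zn²⁺] = 3s = 3.89×10⁻⁷ mol L⁻¹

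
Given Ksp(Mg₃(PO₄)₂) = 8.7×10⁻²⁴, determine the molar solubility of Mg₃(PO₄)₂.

9.6×10⁻⁶ M

Mg₃(PO₄)₂(s) ⇌ 3 Mg²⁺(aq) + 2 PO₄³⁻(aq)
For each mole of Mg₃(PO₄)₂ that dissolves per liter, [Mg²⁺] = 3s and [PO₄³⁻] = 2s; let s denote this solubility.
Ksp = [Mg²⁺]^3[PO₄³⁻]^2 = (3s)^3 · (2s)^2 = 108s^5
108s^5 = 8.7×10⁻²⁴  ⇒  s^5 = 8.1×10⁻²⁶
s = (8.1×10⁻²⁶)^(1/5) = 9.6×10⁻⁶ mol L⁻¹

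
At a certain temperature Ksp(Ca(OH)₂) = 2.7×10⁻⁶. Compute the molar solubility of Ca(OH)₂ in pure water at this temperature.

8.8×10⁻³ M

Ca(OH)₂(s) ⇌ Ca²⁺(aq) + 2 OH⁻(aq)
For each mole of Ca(OH)₂ that dissolves per liter, [Ca²⁺] = s and [OH⁻] = 2s; let s denote this solubility.
Ksp = [Ca²⁺][OH⁻]^2 = s · (2s)^2 = 4s^3
4s^3 = 2.7×10⁻⁶  ⇒  s^3 = 6.8×10⁻⁷
s = (6.8×10⁻⁷)^(1/3) = 8.8×10⁻³ M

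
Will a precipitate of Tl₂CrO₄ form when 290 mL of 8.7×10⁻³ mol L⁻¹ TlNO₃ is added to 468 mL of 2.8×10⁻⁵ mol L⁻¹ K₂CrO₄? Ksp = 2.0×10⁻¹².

After mixing, V = 290 mL + 468 mL = 758 mL.
[Tl⁺] = (8.7×10⁻³)(290)/758 = 3.3×10⁻³ mol L⁻¹
[CrO₄²⁻] = (2.8×10⁻⁵)(468)/758 = 1.7×10⁻⁵ mol L⁻¹
Q = [Tl⁺]^2[CrO₄²⁻] = 1.9×10⁻¹⁰
Q = 1.9×10⁻¹⁰ > Ksp = 2.0×10⁻¹², so the solution is supersaturated and Tl₂CrO₄ precipitates.

Yes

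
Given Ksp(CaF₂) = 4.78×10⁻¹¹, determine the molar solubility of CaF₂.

2.29×10⁻⁴ M

CaF₂(s) ⇌ Ca²⁺(aq) + 2 F⁻(aq)
Let s be the molar solubility. Then [Ca²⁺] = s and [F⁻] = 2s.
Ksp = [Ca²⁺][F⁻]^2 = s · (2s)^2 = 4s^3
4s^3 = 4.78×10⁻¹¹  ⇒  s^3 = 1.20×10⁻¹¹
s = (1.20×10⁻¹¹)^(1/3) = 2.29×10⁻⁴ M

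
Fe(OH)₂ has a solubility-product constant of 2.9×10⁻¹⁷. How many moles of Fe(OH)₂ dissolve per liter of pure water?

Fe(OH)₂(s) ⇌ Fe²⁺(aq) + 2 OH⁻(aq)
For each mole of Fe(OH)₂ that dissolves per liter, [Fe²⁺] = s and [OH⁻] = 2s; let s denote this solubility.
Ksp = [Fe²⁺][OH⁻]^2 = s · (2s)^2 = 4s^3
4s^3 = 2.9×10⁻¹⁷  ⇒  s^3 = 7.3×10⁻¹⁸
Taking the 3rd root, s = 1.9×10⁻⁶ M.

1.9×10⁻⁶ M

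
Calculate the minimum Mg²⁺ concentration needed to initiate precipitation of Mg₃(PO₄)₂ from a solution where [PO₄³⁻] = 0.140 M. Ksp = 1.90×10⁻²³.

9.90×10⁻⁸ M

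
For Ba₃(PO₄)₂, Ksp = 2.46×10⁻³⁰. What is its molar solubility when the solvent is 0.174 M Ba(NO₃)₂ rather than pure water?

Ba₃(PO₄)₂(s) ⇌ 3 Ba²⁺(aq) + 2 PO₄³⁻(aq)
The solution already contains Ba²⁺ at 0.174 M. Let s be the molar solubility of Ba₃(PO₄)₂.
[Ba²⁺] ≈ 0.174 M (common ion dominates); [PO₄³⁻] = 2s.
Ksp = [Ba²⁺]^3[PO₄³⁻]^2 = (0.174)^3(2s)^2
(2s)^2 = 2.46×10⁻³⁰ / (0.174)^3 = 4.67×10⁻²⁸
s = 1.08×10⁻¹⁴ M

1.08×10⁻¹⁴ M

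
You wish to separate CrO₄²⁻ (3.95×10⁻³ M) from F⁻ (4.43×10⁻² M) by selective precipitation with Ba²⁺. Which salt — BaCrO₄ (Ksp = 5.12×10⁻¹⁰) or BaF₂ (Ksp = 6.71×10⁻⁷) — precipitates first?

BaCrO₄

A salt starts to precipitate once the ion product Q reaches its Ksp.
For BaCrO₄: [Ba²⁺] = (Ksp/[CrO₄²⁻]) = 1.30×10⁻⁷ M
For BaF₂: [Ba²⁺] = (Ksp/[F⁻]^2) = 3.42×10⁻⁴ M
Since BaCrO₄ needs less Ba²⁺ to reach saturation, it precipitates first.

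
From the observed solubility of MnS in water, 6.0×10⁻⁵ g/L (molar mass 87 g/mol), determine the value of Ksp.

Ksp = 4.8×10⁻¹³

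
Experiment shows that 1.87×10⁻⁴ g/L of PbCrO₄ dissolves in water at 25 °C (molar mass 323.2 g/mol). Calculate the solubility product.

Convert to molarity: s = 1.87×10⁻⁴ / 323.2 = 5.7859×10⁻⁷ mol/L
PbCrO₄(s) ⇌ Pb²⁺(aq) + CrO₄²⁻(aq)
Call the molar solubility s, so that [Pb²⁺] = s and [CrO₄²⁻] = s.
Ksp = [Pb²⁺][CrO₄²⁻] = s · s = s^2
Ksp = (5.7859×10⁻⁷)^2 = 3.35×10⁻¹³

Ksp = 3.35×10⁻¹³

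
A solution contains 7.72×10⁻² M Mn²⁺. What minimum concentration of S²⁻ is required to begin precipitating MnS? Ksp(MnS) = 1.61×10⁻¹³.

Each salt precipitates once Q = Ksp for that salt.
MnS(s) ⇌ Mn²⁺(aq) + S²⁻(aq)
Ksp = [Mn²⁺][S²⁻] = [S²⁻](7.72×10⁻²)
[S²⁻] = 1.61×10⁻¹³ / (7.72×10⁻²) = 2.09×10⁻¹²
[S²⁻] = 2.09×10⁻¹² M

2.09×10⁻¹² M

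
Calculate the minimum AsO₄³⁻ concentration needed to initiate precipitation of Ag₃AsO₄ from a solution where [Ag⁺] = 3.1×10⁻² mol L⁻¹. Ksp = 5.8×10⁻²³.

A salt starts to precipitate once the ion product Q reaches its Ksp.
Ag₃AsO₄(s) ⇌ 3 Ag⁺(aq) + AsO₄³⁻(aq)
Ksp = [Ag⁺]^3[AsO₄³⁻] = [AsO₄³⁻](3.1×10⁻²)^3
[AsO₄³⁻] = 5.8×10⁻²³ / (3.1×10⁻²)^3 = 1.9×10⁻¹⁸
[AsO₄³⁻] = 1.9×10⁻¹⁸ mol L⁻¹

1.9×10⁻¹⁸ M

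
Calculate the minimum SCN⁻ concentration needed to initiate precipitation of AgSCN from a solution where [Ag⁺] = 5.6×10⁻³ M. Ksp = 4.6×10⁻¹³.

A salt starts to precipitate once the ion product Q reaches its Ksp.
AgSCN(s) ⇌ Ag⁺(aq) + SCN⁻(aq)
Ksp = [Ag⁺][SCN⁻] = [SCN⁻](5.6×10⁻³)
[SCN⁻] = 4.6×10⁻¹³ / (5.6×10⁻³) = 8.2×10⁻¹¹
[SCN⁻] = 8.2×10⁻¹¹ M

8.2×10⁻¹¹ M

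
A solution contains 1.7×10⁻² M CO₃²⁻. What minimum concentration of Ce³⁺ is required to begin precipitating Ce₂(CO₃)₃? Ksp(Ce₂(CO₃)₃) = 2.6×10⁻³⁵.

Precipitation begins when Q = Ksp.
Ce₂(CO₃)₃(s) ⇌ 2 Ce³⁺(aq) + 3 CO₃²⁻(aq)
Ksp = [Ce³⁺]^2[CO₃²⁻]^3 = [Ce³⁺]^2(1.7×10⁻²)^3
[Ce³⁺]^2 = 2.6×10⁻³⁵ / (1.7×10⁻²)^3 = 5.3×10⁻³⁰
[Ce³⁺] = 2.3×10⁻¹⁵ M

2.3×10⁻¹⁵ M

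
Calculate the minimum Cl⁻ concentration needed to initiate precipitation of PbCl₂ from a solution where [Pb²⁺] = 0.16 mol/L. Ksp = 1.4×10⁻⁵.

9.4×10⁻³ M

Precipitation of each salt begins when its ion product equals Ksp.
PbCl₂(s) ⇌ Pb²⁺(aq) + 2 Cl⁻(aq)
Ksp = [Pb²⁺][Cl⁻]^2 = [Cl⁻]^2(0.16)
[Cl⁻]^2 = 1.4×10⁻⁵ / (0.16) = 8.8×10⁻⁵
[Cl⁻] = 9.4×10⁻³ mol/L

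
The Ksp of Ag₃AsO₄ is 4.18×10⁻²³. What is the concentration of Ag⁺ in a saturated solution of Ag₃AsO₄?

3.35×10⁻⁶ M

Ag₃AsO₄(s) ⇌ 3 Ag⁺(aq) + AsO₄³⁻(aq)
For each mole of Ag₃AsO₄ that dissolves per liter, [Ag⁺] = 3s and [AsO₄³⁻] = s; let s denote this solubility.
Ksp = [Ag⁺]^3[AsO₄³⁻] = (3s)^3 · s = 27s^4 = 4.18×10⁻²³
s = 1.12×10⁻⁶ M
[Ag⁺] = 3s = 3.35×10⁻⁶ M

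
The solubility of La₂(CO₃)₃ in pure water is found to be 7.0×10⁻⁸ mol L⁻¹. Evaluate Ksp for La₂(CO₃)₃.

Ksp = 1.8×10⁻³⁴

La₂(CO₃)₃(s) ⇌ 2 La³⁺(aq) + 3 CO₃²⁻(aq)
If s mol/L of La₂(CO₃)₃ dissolves, [La³⁺] = 2s and [CO₃²⁻] = 3s.
Ksp = [La³⁺]^2[CO₃²⁻]^3 = (2s)^2 · (3s)^3 = 108s^5
Ksp = 108 × (7.0×10⁻⁸)^5 = 1.8×10⁻³⁴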